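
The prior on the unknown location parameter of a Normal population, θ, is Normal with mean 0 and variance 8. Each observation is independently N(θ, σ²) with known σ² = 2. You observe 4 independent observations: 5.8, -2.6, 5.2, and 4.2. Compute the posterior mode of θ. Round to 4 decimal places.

θ̂_MAP = 2.9647

n = 4; x̄ = (5.8 + (-2.6) + 5.2 + 4.2)/4 = 12.6/4 = 3.15.
For a Normal prior and Normal likelihood with known variance, the posterior is Normal; its mode equals its mean, the precision-weighted average.
Prior precision 1/σ₀² = 1/8 = 0.125; data precision n/σ² = 4/2 = 2.
θ̂ = (0.125·0 + 2·3.15) / (0.125 + 2) = 6.3/2.125 = 252/85 ≈ 2.9647.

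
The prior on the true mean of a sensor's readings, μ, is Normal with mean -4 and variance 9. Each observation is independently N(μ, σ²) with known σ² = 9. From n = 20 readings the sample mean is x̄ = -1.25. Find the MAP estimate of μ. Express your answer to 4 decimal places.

n = 20, x̄ = -1.25.
For a Normal prior and Normal likelihood with known variance, the posterior is Normal; its mode equals its mean, the precision-weighted average.
Prior precision 1/σ₀² = 1/9; data precision n/σ² = 20/9.
μ̂ = ((1/9)·(-4) + (20/9)·(-1.25)) / (1/9 + 20/9) = (-29/9)/(7/3) = -29/21 ≈ -1.3810.

μ̂_MAP = -1.3810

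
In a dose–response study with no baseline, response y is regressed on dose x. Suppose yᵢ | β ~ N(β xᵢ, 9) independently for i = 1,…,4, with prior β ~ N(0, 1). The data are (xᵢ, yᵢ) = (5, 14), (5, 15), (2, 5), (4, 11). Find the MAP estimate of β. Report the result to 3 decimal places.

log p(β | y) = −Σ(yᵢ − βxᵢ)²/(2·9) − β²/(2·1) + const.
Setting the derivative to zero: Σxᵢ(yᵢ − βxᵢ)/9 − β/1 = 0, so β = Σxᵢyᵢ / (Σxᵢ² + σ²/τ²).
Σxᵢyᵢ = 5·14 + 5·15 + 2·5 + 4·11 = 199; Σxᵢ² = 70; σ²/τ² = 9.
β̂_MAP = 199 / (70 + 9) = 199/79 ≈ 2.519.

β̂_MAP = 2.519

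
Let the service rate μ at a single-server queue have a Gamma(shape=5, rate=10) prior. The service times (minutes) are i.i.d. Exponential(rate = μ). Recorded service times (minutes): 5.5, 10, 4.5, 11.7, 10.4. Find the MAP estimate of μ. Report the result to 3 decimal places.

The Exponential(rate=μ) likelihood is ∝ μ^n e^(−μΣtᵢ). Here n = 5 and Σtᵢ = 5.5 + 10 + 4.5 + 11.7 + 10.4 = 42.1.
Posterior ∝ μ^4e^(−10μ) · μ^5e^(−42.1μ) = μ^9e^(−52.1μ), i.e. Gamma(10, 52.1).
Mode = (a−1)/b = 9/52.1 ≈ 0.173.

μ̂_MAP = 0.173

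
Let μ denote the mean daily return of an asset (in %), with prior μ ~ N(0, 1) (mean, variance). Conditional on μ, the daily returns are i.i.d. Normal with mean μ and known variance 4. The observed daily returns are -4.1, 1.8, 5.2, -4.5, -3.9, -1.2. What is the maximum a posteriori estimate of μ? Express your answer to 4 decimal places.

n = 6; x̄ = ((-4.1) + 1.8 + 5.2 + (-4.5) + (-3.9) + (-1.2))/6 = -6.7/6 = -67/60 ≈ -1.1167.
For a Normal prior and Normal likelihood with known variance, the posterior is Normal; its mode equals its mean, the precision-weighted average.
Prior precision 1/σ₀² = 1/1 = 1; data precision n/σ² = 6/4 = 1.5.
μ̂ = (1·0 + 1.5·(-67/60)) / (1 + 1.5) = (-1.675)/2.5 = -0.6700.

μ̂_MAP = -0.6700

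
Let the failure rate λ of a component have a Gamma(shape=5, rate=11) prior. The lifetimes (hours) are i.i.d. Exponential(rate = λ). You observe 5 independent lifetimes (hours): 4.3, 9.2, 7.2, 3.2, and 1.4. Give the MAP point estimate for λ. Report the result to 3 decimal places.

The Exponential(rate=λ) likelihood is ∝ λ^n e^(−λΣtᵢ). Here n = 5 and Σtᵢ = 4.3 + 9.2 + 7.2 + 3.2 + 1.4 = 25.3.
Posterior ∝ λ^4e^(−11λ) · λ^5e^(−25.3λ) = λ^9e^(−36.3λ), i.e. Gamma(10, 36.3).
Mode = (a−1)/b = 9/36.3 ≈ 0.248.

λ̂_MAP = 0.248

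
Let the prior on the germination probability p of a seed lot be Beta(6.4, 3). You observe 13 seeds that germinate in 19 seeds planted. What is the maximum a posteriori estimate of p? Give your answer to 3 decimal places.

p̂_MAP = 0.697

Prior: Beta(6.4, 3).
Data: 13 successes in 19 trials. The binomial likelihood contributes p^13(1−p)^6, so the posterior is Beta(6.4+13, 3+6) = Beta(19.4, 9).
For Beta(a, b) with a, b > 1 the mode is (a−1)/(a+b−2) = 18.4/26.4 ≈ 0.697.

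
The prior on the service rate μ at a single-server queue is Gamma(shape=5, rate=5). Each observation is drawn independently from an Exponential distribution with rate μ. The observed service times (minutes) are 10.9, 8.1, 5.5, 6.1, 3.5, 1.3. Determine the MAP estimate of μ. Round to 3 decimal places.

μ̂_MAP = 0.248

The Exponential(rate=μ) likelihood is ∝ μ^n e^(−μΣtᵢ). Here n = 6 and Σtᵢ = 10.9 + 8.1 + 5.5 + 6.1 + 3.5 + 1.3 = 35.4.
Posterior ∝ μ^4e^(−5μ) · μ^6e^(−35.4μ) = μ^10e^(−40.4μ), i.e. Gamma(11, 40.4).
Mode = (a−1)/b = 10/40.4 ≈ 0.248.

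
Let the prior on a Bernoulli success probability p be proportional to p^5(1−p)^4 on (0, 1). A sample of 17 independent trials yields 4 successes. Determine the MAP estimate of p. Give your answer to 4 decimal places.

p̂_MAP = 0.3462

The prior density ∝ p^5(1−p)^4 is the kernel of Beta(6, 5).
Data: 4 successes in 17 trials. The binomial likelihood contributes p^4(1−p)^13, so the posterior is Beta(6+4, 5+13) = Beta(10, 18).
For Beta(a, b) with a, b > 1 the mode is (a−1)/(a+b−2) = 9/26 ≈ 0.3462.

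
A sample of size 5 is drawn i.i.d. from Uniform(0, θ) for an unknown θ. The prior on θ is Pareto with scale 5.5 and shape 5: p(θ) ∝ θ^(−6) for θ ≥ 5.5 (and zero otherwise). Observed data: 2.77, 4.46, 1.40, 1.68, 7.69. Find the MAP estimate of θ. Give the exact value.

θ̂_MAP = 7.69

The Uniform(0, θ) likelihood is θ^(−n) for θ ≥ max(xᵢ), zero otherwise. Here max(xᵢ) = 7.69.
Posterior ∝ θ^(−6) · θ^(−5) = θ^(−11) on θ ≥ max(5.5, 7.69) = 7.69.
This density is strictly decreasing in θ, so the posterior mode lies at the lower boundary of the support.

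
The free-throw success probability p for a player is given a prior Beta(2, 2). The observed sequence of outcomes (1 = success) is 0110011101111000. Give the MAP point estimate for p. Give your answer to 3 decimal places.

p̂_MAP = 0.556

Prior: Beta(2, 2).
Data: 9 successes in 16 trials (from the sequence). The binomial likelihood contributes p^9(1−p)^7, so the posterior is Beta(2+9, 2+7) = Beta(11, 9).
For Beta(a, b) with a, b > 1 the mode is (a−1)/(a+b−2) = 10/18 ≈ 0.556.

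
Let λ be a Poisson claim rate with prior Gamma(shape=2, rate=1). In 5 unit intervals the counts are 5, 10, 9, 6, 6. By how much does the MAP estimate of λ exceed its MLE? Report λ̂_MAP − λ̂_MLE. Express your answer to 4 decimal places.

Σxᵢ = 36. Posterior is Gamma(38, 6); MAP = (38−1)/6 = 37/6 ≈ 6.16667.
MLE = x̄ = 36/5 ≈ 7.20000.
Difference = 37/6 − 36/5 = -31/30 ≈ -1.0333.

MAP − MLE = -1.0333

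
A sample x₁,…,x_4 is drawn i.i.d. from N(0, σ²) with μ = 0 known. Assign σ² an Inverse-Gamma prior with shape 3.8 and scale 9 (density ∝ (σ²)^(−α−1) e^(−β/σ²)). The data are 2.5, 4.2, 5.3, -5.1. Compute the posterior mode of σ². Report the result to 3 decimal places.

Sum of squared deviations about the known mean: SS = (2.5−0)² + (4.2−0)² + (5.3−0)² + (-5.1−0)² = 77.99.
The Normal likelihood contributes (σ²)^(−n/2) exp(−SS/(2σ²)), so the posterior is Inverse-Gamma(α + n/2, β + SS/2) = Inverse-Gamma(5.8, 47.995).
The mode of Inverse-Gamma(a, b) is b/(a+1) = 47.995/6.8 ≈ 7.058.

σ̂²_MAP = 7.058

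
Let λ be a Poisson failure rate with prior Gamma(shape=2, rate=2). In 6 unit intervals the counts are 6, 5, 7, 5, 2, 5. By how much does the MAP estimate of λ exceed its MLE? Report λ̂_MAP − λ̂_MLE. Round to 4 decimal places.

Σxᵢ = 30. Posterior is Gamma(32, 8); MAP = (32−1)/8 = 31/8 ≈ 3.87500.
MLE = x̄ = 30/6 ≈ 5.00000.
Difference = 31/8 − 30/6 = -9/8 ≈ -1.1250.

MAP − MLE = -1.1250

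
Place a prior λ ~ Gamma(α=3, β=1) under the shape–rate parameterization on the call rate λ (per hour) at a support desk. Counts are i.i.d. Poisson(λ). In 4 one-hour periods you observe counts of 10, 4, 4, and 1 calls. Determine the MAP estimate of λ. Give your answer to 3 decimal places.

Σxᵢ = 10+4+4+1 = 19, with n = 4.
Posterior ∝ λ^2e^(−1λ) · λ^19e^(−4λ) = λ^21e^(−5λ), i.e. Gamma(shape=22, rate=5).
The mode of a Gamma(a, b) with a ≥ 1 (shape–rate) is (a−1)/b = 21/5 ≈ 4.200.

λ̂_MAP = 4.200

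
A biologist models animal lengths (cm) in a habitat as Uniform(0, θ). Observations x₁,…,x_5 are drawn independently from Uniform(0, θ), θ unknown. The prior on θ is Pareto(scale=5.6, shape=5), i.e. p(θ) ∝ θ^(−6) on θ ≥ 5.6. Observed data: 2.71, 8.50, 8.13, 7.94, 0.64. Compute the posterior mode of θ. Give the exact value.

θ̂_MAP = 8.50

The Uniform(0, θ) likelihood is θ^(−n) for θ ≥ max(xᵢ), zero otherwise. Here max(xᵢ) = 8.50.
Posterior ∝ θ^(−6) · θ^(−5) = θ^(−11) on θ ≥ max(5.6, 8.50) = 8.50.
This density is strictly decreasing in θ, so the posterior mode lies at the lower boundary of the support.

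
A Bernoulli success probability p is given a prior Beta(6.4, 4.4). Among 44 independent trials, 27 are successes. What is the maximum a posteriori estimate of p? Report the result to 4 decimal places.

p̂_MAP = 0.6136

Prior: Beta(6.4, 4.4).
Data: 27 successes in 44 trials. The binomial likelihood contributes p^27(1−p)^17, so the posterior is Beta(6.4+27, 4.4+17) = Beta(33.4, 21.4).
For Beta(a, b) with a, b > 1 the mode is (a−1)/(a+b−2) = 32.4/52.8 ≈ 0.6136.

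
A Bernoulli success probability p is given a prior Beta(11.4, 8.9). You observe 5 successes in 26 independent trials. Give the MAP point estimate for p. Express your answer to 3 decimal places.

p̂_MAP = 0.348

Prior: Beta(11.4, 8.9).
Data: 5 successes in 26 trials. The binomial likelihood contributes p^5(1−p)^21, so the posterior is Beta(11.4+5, 8.9+21) = Beta(16.4, 29.9).
For Beta(a, b) with a, b > 1 the mode is (a−1)/(a+b−2) = 15.4/44.3 ≈ 0.348.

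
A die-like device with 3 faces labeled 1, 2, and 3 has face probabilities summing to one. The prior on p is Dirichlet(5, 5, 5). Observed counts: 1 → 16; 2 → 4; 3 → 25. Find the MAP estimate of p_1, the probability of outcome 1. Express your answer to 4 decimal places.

MAP estimate: 0.3509

The posterior is Dirichlet(αᵢ + nᵢ) = Dirichlet(21, 9, 30).
For a Dirichlet(a₁,…,a_K) with all aᵢ > 1, the mode has j-th component (aⱼ − 1)/(Σaᵢ − K).
Here Σaᵢ = 60 and K = 3, so p_1 = (21 − 1)/(60 − 3) = 20/57 ≈ 0.3509.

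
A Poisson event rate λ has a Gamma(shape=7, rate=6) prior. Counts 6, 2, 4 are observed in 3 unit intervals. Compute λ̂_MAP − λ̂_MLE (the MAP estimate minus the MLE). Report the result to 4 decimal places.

MAP − MLE = -2.0000

Σxᵢ = 12. Posterior is Gamma(19, 9); MAP = (19−1)/9 = 18/9 ≈ 2.00000.
MLE = x̄ = 12/3 ≈ 4.00000.
Difference = 18/9 − 12/3 = -2 ≈ -2.0000.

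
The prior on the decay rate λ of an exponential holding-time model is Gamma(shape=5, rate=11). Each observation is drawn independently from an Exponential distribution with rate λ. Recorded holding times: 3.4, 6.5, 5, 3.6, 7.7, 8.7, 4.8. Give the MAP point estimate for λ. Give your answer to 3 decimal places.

The Exponential(rate=λ) likelihood is ∝ λ^n e^(−λΣtᵢ). Here n = 7 and Σtᵢ = 3.4 + 6.5 + 5 + 3.6 + 7.7 + 8.7 + 4.8 = 39.7.
Posterior ∝ λ^4e^(−11λ) · λ^7e^(−39.7λ) = λ^11e^(−50.7λ), i.e. Gamma(12, 50.7).
Mode = (a−1)/b = 11/50.7 ≈ 0.217.

λ̂_MAP = 0.217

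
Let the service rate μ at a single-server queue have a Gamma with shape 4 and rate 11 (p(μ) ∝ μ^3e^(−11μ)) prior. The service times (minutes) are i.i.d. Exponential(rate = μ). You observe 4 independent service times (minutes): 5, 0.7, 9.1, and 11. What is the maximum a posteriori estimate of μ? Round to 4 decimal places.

μ̂_MAP = 0.1902

The Exponential(rate=μ) likelihood is ∝ μ^n e^(−μΣtᵢ). Here n = 4 and Σtᵢ = 5 + 0.7 + 9.1 + 11 = 25.8.
Posterior ∝ μ^3e^(−11μ) · μ^4e^(−25.8μ) = μ^7e^(−36.8μ), i.e. Gamma(8, 36.8).
Mode = (a−1)/b = 7/36.8 ≈ 0.1902.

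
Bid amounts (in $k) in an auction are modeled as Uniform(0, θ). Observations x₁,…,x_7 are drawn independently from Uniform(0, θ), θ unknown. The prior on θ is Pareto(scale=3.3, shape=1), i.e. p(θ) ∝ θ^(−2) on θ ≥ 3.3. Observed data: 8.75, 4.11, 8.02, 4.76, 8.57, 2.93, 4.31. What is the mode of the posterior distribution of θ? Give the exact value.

The Uniform(0, θ) likelihood is θ^(−n) for θ ≥ max(xᵢ), zero otherwise. Here max(xᵢ) = 8.75.
Posterior ∝ θ^(−2) · θ^(−7) = θ^(−9) on θ ≥ max(3.3, 8.75) = 8.75.
This density is strictly decreasing in θ, so the posterior mode lies at the lower boundary of the support.

θ̂_MAP = 8.75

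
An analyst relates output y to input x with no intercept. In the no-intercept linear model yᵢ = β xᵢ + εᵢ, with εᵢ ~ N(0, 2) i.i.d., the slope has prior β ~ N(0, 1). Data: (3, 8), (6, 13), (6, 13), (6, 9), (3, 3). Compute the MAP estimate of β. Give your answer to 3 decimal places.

β̂_MAP = 1.898

log p(β | y) = −Σ(yᵢ − βxᵢ)²/(2·2) − β²/(2·1) + const.
Setting the derivative to zero: Σxᵢ(yᵢ − βxᵢ)/2 − β/1 = 0, so β = Σxᵢyᵢ / (Σxᵢ² + σ²/τ²).
Σxᵢyᵢ = 3·8 + 6·13 + 6·13 + 6·9 + 3·3 = 243; Σxᵢ² = 126; σ²/τ² = 2.
β̂_MAP = 243 / (126 + 2) = 243/128 ≈ 1.898.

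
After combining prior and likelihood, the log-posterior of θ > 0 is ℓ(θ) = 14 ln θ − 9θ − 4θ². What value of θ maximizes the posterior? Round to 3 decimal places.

θ̂_MAP = 0.875

ℓ'(θ) = 14/θ − 9 − 8θ. Setting this to zero and multiplying by θ: 8θ² + 9θ − 14 = 0.
θ = (−9 + √(9² + 4·8·14)) / (2·8) = (−9 + √529) / 16 = (−9 + 23)/16 = 7/8.
ℓ''(θ) = −14/θ² − 8 < 0, confirming a maximum.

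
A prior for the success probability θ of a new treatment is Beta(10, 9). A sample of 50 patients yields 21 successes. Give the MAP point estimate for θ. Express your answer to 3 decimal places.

Prior: Beta(10, 9).
Data: 21 successes in 50 trials. The binomial likelihood contributes θ^21(1−θ)^29, so the posterior is Beta(10+21, 9+29) = Beta(31, 38).
For Beta(a, b) with a, b > 1 the mode is (a−1)/(a+b−2) = 30/67 ≈ 0.448.

θ̂_MAP = 0.448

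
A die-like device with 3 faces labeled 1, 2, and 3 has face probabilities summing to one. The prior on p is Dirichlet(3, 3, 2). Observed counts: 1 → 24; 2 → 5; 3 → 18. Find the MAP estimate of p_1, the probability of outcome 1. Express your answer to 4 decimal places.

The posterior is Dirichlet(αᵢ + nᵢ) = Dirichlet(27, 8, 20).
For a Dirichlet(a₁,…,a_K) with all aᵢ > 1, the mode has j-th component (aⱼ − 1)/(Σaᵢ − K).
Here Σaᵢ = 55 and K = 3, so p_1 = (27 − 1)/(55 − 3) = 26/52 ≈ 0.5000.

MAP estimate: 0.5000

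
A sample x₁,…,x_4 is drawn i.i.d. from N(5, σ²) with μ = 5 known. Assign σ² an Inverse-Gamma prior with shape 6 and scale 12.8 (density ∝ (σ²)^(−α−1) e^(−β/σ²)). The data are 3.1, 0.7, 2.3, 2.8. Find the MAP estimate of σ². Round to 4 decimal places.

σ̂²_MAP = 3.3239

Sum of squared deviations about the known mean: SS = (3.1−5)² + (0.7−5)² + (2.3−5)² + (2.8−5)² = 34.23.
The Normal likelihood contributes (σ²)^(−n/2) exp(−SS/(2σ²)), so the posterior is Inverse-Gamma(α + n/2, β + SS/2) = Inverse-Gamma(8, 29.915).
The mode of Inverse-Gamma(a, b) is b/(a+1) = 29.915/9 ≈ 3.3239.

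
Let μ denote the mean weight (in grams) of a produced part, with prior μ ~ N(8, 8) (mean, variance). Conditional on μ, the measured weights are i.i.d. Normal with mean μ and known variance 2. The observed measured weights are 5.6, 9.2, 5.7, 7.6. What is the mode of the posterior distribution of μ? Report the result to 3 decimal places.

n = 4; x̄ = (5.6 + 9.2 + 5.7 + 7.6)/4 = 28.1/4 = 7.025.
For a Normal prior and Normal likelihood with known variance, the posterior is Normal; its mode equals its mean, the precision-weighted average.
Prior precision 1/σ₀² = 1/8 = 0.125; data precision n/σ² = 4/2 = 2.
μ̂ = (0.125·8 + 2·7.025) / (0.125 + 2) = 15.05/2.125 = 602/85 ≈ 7.082.

μ̂_MAP = 7.082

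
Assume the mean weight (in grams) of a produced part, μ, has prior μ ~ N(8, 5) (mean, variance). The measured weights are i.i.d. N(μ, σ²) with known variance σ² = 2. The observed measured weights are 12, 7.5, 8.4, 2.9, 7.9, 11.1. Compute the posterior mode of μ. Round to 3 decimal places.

n = 6; x̄ = (12 + 7.5 + 8.4 + 2.9 + 7.9 + 11.1)/6 = 49.8/6 = 8.3.
For a Normal prior and Normal likelihood with known variance, the posterior is Normal; its mode equals its mean, the precision-weighted average.
Prior precision 1/σ₀² = 1/5 = 0.2; data precision n/σ² = 6/2 = 3.
μ̂ = (0.2·8 + 3·8.3) / (0.2 + 3) = 26.5/3.2 = 8.28125 ≈ 8.281.

μ̂_MAP = 8.281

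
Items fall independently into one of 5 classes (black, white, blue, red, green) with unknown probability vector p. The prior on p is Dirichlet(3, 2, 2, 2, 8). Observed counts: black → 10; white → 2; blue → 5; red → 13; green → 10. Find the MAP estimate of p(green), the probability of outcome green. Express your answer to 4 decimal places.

The posterior is Dirichlet(αᵢ + nᵢ) = Dirichlet(13, 4, 7, 15, 18).
For a Dirichlet(a₁,…,a_K) with all aᵢ > 1, the mode has j-th component (aⱼ − 1)/(Σaᵢ − K).
Here Σaᵢ = 57 and K = 5, so p(green) = (18 − 1)/(57 − 5) = 17/52 ≈ 0.3269.

MAP estimate of p(green) = 0.3269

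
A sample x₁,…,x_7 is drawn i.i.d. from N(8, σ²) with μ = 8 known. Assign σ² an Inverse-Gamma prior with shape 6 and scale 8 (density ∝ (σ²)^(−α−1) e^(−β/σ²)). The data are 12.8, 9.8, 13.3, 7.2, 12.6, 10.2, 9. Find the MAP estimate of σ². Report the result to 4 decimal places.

σ̂²_MAP = 4.6671

Sum of squared deviations about the known mean: SS = (12.8−8)² + (9.8−8)² + (13.3−8)² + (7.2−8)² + (12.6−8)² + (10.2−8)² + (9−8)² = 82.01.
The Normal likelihood contributes (σ²)^(−n/2) exp(−SS/(2σ²)), so the posterior is Inverse-Gamma(α + n/2, β + SS/2) = Inverse-Gamma(9.5, 49.005).
The mode of Inverse-Gamma(a, b) is b/(a+1) = 49.005/10.5 ≈ 4.6671.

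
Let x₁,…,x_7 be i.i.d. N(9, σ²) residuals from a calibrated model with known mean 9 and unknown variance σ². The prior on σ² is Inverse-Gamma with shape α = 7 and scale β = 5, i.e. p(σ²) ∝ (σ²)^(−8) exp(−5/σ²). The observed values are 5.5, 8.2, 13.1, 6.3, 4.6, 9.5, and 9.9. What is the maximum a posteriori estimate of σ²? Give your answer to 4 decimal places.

Sum of squared deviations about the known mean: SS = (5.5−9)² + (8.2−9)² + (13.1−9)² + (6.3−9)² + (4.6−9)² + (9.5−9)² + (9.9−9)² = 57.41.
The Normal likelihood contributes (σ²)^(−n/2) exp(−SS/(2σ²)), so the posterior is Inverse-Gamma(α + n/2, β + SS/2) = Inverse-Gamma(10.5, 33.705).
The mode of Inverse-Gamma(a, b) is b/(a+1) = 33.705/11.5 ≈ 2.9309.

σ̂²_MAP = 2.9309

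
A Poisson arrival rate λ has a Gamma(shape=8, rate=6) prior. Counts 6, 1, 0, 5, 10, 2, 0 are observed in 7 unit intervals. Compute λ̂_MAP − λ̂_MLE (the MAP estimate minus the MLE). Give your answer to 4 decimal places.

Σxᵢ = 24. Posterior is Gamma(32, 13); MAP = (32−1)/13 = 31/13 ≈ 2.38462.
MLE = x̄ = 24/7 ≈ 3.42857.
Difference = 31/13 − 24/7 = -95/91 ≈ -1.0440.

MAP − MLE = -1.0440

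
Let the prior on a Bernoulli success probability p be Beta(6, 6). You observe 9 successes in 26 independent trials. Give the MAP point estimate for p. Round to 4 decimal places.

Prior: Beta(6, 6).
Data: 9 successes in 26 trials. The binomial likelihood contributes p^9(1−p)^17, so the posterior is Beta(6+9, 6+17) = Beta(15, 23).
For Beta(a, b) with a, b > 1 the mode is (a−1)/(a+b−2) = 14/36 ≈ 0.3889.

p̂_MAP = 0.3889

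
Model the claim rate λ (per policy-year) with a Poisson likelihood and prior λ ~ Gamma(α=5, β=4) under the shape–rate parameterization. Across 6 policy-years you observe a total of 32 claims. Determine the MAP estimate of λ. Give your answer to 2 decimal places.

λ̂_MAP = 3.60

Σxᵢ = 32, n = 6.
Posterior ∝ λ^4e^(−4λ) · λ^32e^(−6λ) = λ^36e^(−10λ), i.e. Gamma(shape=37, rate=10).
The mode of a Gamma(a, b) with a ≥ 1 (shape–rate) is (a−1)/b = 36/10 ≈ 3.60.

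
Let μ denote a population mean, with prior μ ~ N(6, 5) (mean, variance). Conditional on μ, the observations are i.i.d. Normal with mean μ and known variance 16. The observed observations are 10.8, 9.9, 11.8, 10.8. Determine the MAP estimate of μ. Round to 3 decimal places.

μ̂_MAP = 8.681

n = 4; x̄ = (10.8 + 9.9 + 11.8 + 10.8)/4 = 43.3/4 = 10.825.
For a Normal prior and Normal likelihood with known variance, the posterior is Normal; its mode equals its mean, the precision-weighted average.
Prior precision 1/σ₀² = 1/5 = 0.2; data precision n/σ² = 4/16 = 0.25.
μ̂ = (0.2·6 + 0.25·10.825) / (0.2 + 0.25) = 3.90625/0.45 = 625/72 ≈ 8.681.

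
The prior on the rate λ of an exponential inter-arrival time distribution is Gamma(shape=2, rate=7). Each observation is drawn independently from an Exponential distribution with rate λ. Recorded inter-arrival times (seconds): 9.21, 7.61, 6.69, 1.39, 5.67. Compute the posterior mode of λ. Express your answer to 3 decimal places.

The Exponential(rate=λ) likelihood is ∝ λ^n e^(−λΣtᵢ). Here n = 5 and Σtᵢ = 9.21 + 7.61 + 6.69 + 1.39 + 5.67 = 30.57.
Posterior ∝ λe^(−7λ) · λ^5e^(−30.57λ) = λ^6e^(−37.57λ), i.e. Gamma(7, 37.57).
Mode = (a−1)/b = 6/37.57 ≈ 0.160.

λ̂_MAP = 0.160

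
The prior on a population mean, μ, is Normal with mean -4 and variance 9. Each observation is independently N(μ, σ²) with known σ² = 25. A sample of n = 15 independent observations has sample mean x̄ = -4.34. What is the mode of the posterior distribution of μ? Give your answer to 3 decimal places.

n = 15, x̄ = -4.34.
For a Normal prior and Normal likelihood with known variance, the posterior is Normal; its mode equals its mean, the precision-weighted average.
Prior precision 1/σ₀² = 1/9; data precision n/σ² = 15/25 = 0.6.
μ̂ = ((1/9)·(-4) + 0.6·(-4.34)) / (1/9 + 0.6) = (-6859/2250)/(32/45) = -4.286875 ≈ -4.287.

μ̂_MAP = -4.287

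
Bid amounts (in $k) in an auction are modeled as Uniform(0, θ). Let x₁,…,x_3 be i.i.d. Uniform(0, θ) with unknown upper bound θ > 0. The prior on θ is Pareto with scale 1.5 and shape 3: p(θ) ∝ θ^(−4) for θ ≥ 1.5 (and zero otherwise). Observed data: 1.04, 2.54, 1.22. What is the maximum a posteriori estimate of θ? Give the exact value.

θ̂_MAP = 2.54

The Uniform(0, θ) likelihood is θ^(−n) for θ ≥ max(xᵢ), zero otherwise. Here max(xᵢ) = 2.54.
Posterior ∝ θ^(−4) · θ^(−3) = θ^(−7) on θ ≥ max(1.5, 2.54) = 2.54.
This density is strictly decreasing in θ, so the posterior mode lies at the lower boundary of the support.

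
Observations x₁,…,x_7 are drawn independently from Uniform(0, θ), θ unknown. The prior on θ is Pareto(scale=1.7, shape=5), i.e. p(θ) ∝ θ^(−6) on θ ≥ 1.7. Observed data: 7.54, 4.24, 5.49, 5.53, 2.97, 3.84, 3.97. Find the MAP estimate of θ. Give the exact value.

The Uniform(0, θ) likelihood is θ^(−n) for θ ≥ max(xᵢ), zero otherwise. Here max(xᵢ) = 7.54.
Posterior ∝ θ^(−6) · θ^(−7) = θ^(−13) on θ ≥ max(1.7, 7.54) = 7.54.
This density is strictly decreasing in θ, so the posterior mode lies at the lower boundary of the support.

θ̂_MAP = 7.54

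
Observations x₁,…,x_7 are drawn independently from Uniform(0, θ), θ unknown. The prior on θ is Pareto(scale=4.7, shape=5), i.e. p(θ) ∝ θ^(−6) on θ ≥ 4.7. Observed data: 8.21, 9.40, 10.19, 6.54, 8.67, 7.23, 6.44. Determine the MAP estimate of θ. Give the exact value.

θ̂_MAP = 10.19

The Uniform(0, θ) likelihood is θ^(−n) for θ ≥ max(xᵢ), zero otherwise. Here max(xᵢ) = 10.19.
Posterior ∝ θ^(−6) · θ^(−7) = θ^(−13) on θ ≥ max(4.7, 10.19) = 10.19.
This density is strictly decreasing in θ, so the posterior mode lies at the lower boundary of the support.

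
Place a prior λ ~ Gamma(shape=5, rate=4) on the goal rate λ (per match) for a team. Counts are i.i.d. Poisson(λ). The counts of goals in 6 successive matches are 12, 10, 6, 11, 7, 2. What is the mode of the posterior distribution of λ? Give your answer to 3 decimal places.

λ̂_MAP = 5.200

Σxᵢ = 12+10+6+11+7+2 = 48, with n = 6.
Posterior ∝ λ^4e^(−4λ) · λ^48e^(−6λ) = λ^52e^(−10λ), i.e. Gamma(shape=53, rate=10).
The mode of a Gamma(a, b) with a ≥ 1 (shape–rate) is (a−1)/b = 52/10 ≈ 5.200.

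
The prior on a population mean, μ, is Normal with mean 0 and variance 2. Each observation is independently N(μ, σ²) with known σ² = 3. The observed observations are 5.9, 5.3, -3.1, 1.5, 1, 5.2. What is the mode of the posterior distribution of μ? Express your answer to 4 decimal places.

n = 6; x̄ = (5.9 + 5.3 + (-3.1) + 1.5 + 1 + 5.2)/6 = 15.8/6 = 79/30 ≈ 2.6333.
For a Normal prior and Normal likelihood with known variance, the posterior is Normal; its mode equals its mean, the precision-weighted average.
Prior precision 1/σ₀² = 1/2 = 0.5; data precision n/σ² = 6/3 = 2.
μ̂ = (0.5·0 + 2·(79/30)) / (0.5 + 2) = (79/15)/2.5 = 158/75 ≈ 2.1067.

μ̂_MAP = 2.1067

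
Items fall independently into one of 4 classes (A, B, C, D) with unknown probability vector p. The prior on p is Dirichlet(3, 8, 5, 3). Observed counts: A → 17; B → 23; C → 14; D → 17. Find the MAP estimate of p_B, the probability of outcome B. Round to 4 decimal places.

MAP estimate of p_B = 0.3488

The posterior is Dirichlet(αᵢ + nᵢ) = Dirichlet(20, 31, 19, 20).
For a Dirichlet(a₁,…,a_K) with all aᵢ > 1, the mode has j-th component (aⱼ − 1)/(Σaᵢ − K).
Here Σaᵢ = 90 and K = 4, so p_B = (31 − 1)/(90 − 4) = 30/86 ≈ 0.3488.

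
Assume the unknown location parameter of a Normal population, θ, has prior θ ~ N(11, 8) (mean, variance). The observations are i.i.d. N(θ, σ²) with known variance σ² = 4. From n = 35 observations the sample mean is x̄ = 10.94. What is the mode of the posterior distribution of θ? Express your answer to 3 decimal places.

θ̂_MAP = 10.941

n = 35, x̄ = 10.94.
For a Normal prior and Normal likelihood with known variance, the posterior is Normal; its mode equals its mean, the precision-weighted average.
Prior precision 1/σ₀² = 1/8 = 0.125; data precision n/σ² = 35/4 = 8.75.
θ̂ = (0.125·11 + 8.75·10.94) / (0.125 + 8.75) = 97.1/8.875 = 3884/355 ≈ 10.941.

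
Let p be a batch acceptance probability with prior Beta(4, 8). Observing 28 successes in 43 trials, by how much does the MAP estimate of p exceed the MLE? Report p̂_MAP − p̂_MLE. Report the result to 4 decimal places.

MAP − MLE = -0.0663

Posterior is Beta(32, 23); MAP = (32−1)/(55−2) = 31/53 ≈ 0.58491.
MLE ignores the prior: p̂_MLE = k/n = 28/43 ≈ 0.65116.
Difference = 31/53 − 28/43 = -151/2279 ≈ -0.0663.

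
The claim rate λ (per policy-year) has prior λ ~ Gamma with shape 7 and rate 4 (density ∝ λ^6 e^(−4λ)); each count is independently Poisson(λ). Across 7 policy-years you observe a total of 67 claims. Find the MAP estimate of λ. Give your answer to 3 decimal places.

λ̂_MAP = 6.636

Σxᵢ = 67, n = 7.
Posterior ∝ λ^6e^(−4λ) · λ^67e^(−7λ) = λ^73e^(−11λ), i.e. Gamma(shape=74, rate=11).
The mode of a Gamma(a, b) with a ≥ 1 (shape–rate) is (a−1)/b = 73/11 ≈ 6.636.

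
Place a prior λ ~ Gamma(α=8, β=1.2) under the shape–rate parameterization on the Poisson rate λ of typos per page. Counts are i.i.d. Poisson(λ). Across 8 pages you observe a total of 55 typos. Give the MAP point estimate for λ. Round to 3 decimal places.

Σxᵢ = 55, n = 8.
Posterior ∝ λ^7e^(−1.2λ) · λ^55e^(−8λ) = λ^62e^(−9.2λ), i.e. Gamma(shape=63, rate=9.2).
The mode of a Gamma(a, b) with a ≥ 1 (shape–rate) is (a−1)/b = 62/9.2 ≈ 6.739.

λ̂_MAP = 6.739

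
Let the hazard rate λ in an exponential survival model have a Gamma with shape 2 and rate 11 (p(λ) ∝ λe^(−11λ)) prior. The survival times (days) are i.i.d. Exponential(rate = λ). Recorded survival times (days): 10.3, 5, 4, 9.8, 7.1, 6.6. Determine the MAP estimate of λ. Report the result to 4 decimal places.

The Exponential(rate=λ) likelihood is ∝ λ^n e^(−λΣtᵢ). Here n = 6 and Σtᵢ = 10.3 + 5 + 4 + 9.8 + 7.1 + 6.6 = 42.8.
Posterior ∝ λe^(−11λ) · λ^6e^(−42.8λ) = λ^7e^(−53.8λ), i.e. Gamma(8, 53.8).
Mode = (a−1)/b = 7/53.8 ≈ 0.1301.

λ̂_MAP = 0.1301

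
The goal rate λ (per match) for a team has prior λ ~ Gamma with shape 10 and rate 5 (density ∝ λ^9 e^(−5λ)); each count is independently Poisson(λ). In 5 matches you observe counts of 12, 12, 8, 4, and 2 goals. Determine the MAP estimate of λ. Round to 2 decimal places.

λ̂_MAP = 4.70

Σxᵢ = 12+12+8+4+2 = 38, with n = 5.
Posterior ∝ λ^9e^(−5λ) · λ^38e^(−5λ) = λ^47e^(−10λ), i.e. Gamma(shape=48, rate=10).
The mode of a Gamma(a, b) with a ≥ 1 (shape–rate) is (a−1)/b = 47/10 ≈ 4.70.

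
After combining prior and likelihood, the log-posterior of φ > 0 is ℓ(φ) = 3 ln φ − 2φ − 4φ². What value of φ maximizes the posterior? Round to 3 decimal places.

ℓ'(φ) = 3/φ − 2 − 8φ. Setting this to zero and multiplying by φ: 8φ² + 2φ − 3 = 0.
φ = (−2 + √(2² + 4·8·3)) / (2·8) = (−2 + √100) / 16 = (−2 + 10)/16 = 1/2.
ℓ''(φ) = −3/φ² − 8 < 0, confirming a maximum.

φ̂_MAP = 0.500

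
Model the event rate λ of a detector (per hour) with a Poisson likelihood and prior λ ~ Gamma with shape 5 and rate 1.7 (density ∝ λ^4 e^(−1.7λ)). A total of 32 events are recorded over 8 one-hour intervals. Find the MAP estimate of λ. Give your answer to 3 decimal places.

Σxᵢ = 32, n = 8.
Posterior ∝ λ^4e^(−1.7λ) · λ^32e^(−8λ) = λ^36e^(−9.7λ), i.e. Gamma(shape=37, rate=9.7).
The mode of a Gamma(a, b) with a ≥ 1 (shape–rate) is (a−1)/b = 36/9.7 ≈ 3.711.

λ̂_MAP = 3.711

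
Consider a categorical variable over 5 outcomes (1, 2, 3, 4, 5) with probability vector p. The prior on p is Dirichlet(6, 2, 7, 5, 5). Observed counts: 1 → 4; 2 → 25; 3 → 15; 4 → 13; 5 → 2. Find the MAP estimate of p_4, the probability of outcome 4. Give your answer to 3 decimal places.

MAP estimate: 0.215

The posterior is Dirichlet(αᵢ + nᵢ) = Dirichlet(10, 27, 22, 18, 7).
For a Dirichlet(a₁,…,a_K) with all aᵢ > 1, the mode has j-th component (aⱼ − 1)/(Σaᵢ − K).
Here Σaᵢ = 84 and K = 5, so p_4 = (18 − 1)/(84 − 5) = 17/79 ≈ 0.215.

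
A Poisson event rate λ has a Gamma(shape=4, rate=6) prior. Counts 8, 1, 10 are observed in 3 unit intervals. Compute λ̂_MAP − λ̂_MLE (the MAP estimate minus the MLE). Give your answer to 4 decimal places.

Σxᵢ = 19. Posterior is Gamma(23, 9); MAP = (23−1)/9 = 22/9 ≈ 2.44444.
MLE = x̄ = 19/3 ≈ 6.33333.
Difference = 22/9 − 19/3 = -35/9 ≈ -3.8889.

MAP − MLE = -3.8889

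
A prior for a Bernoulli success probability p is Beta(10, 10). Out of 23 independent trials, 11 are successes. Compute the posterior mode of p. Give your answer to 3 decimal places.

p̂_MAP = 0.488

Prior: Beta(10, 10).
Data: 11 successes in 23 trials. The binomial likelihood contributes p^11(1−p)^12, so the posterior is Beta(10+11, 10+12) = Beta(21, 22).
For Beta(a, b) with a, b > 1 the mode is (a−1)/(a+b−2) = 20/41 ≈ 0.488.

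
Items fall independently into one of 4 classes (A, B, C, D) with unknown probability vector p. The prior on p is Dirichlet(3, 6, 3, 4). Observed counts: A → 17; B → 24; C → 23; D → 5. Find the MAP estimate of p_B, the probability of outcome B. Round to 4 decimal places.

The posterior is Dirichlet(αᵢ + nᵢ) = Dirichlet(20, 30, 26, 9).
For a Dirichlet(a₁,…,a_K) with all aᵢ > 1, the mode has j-th component (aⱼ − 1)/(Σaᵢ − K).
Here Σaᵢ = 85 and K = 4, so p_B = (30 − 1)/(85 − 4) = 29/81 ≈ 0.3580.

MAP estimate of p_B = 0.3580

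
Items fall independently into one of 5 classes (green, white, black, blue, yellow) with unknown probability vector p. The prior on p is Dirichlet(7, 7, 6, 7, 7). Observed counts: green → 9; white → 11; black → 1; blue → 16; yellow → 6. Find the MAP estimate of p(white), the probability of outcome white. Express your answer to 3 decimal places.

The posterior is Dirichlet(αᵢ + nᵢ) = Dirichlet(16, 18, 7, 23, 13).
For a Dirichlet(a₁,…,a_K) with all aᵢ > 1, the mode has j-th component (aⱼ − 1)/(Σaᵢ − K).
Here Σaᵢ = 77 and K = 5, so p(white) = (18 − 1)/(77 − 5) = 17/72 ≈ 0.236.

MAP estimate of p(white) = 0.236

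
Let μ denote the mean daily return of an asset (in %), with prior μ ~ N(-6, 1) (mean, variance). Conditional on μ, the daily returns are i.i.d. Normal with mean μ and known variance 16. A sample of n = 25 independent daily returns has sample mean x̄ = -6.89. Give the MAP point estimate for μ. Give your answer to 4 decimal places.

n = 25, x̄ = -6.89.
For a Normal prior and Normal likelihood with known variance, the posterior is Normal; its mode equals its mean, the precision-weighted average.
Prior precision 1/σ₀² = 1/1 = 1; data precision n/σ² = 25/16 = 1.5625.
μ̂ = (1·(-6) + 1.5625·(-6.89)) / (1 + 1.5625) = (-16.765625)/2.5625 = -1073/164 ≈ -6.5427.

μ̂_MAP = -6.5427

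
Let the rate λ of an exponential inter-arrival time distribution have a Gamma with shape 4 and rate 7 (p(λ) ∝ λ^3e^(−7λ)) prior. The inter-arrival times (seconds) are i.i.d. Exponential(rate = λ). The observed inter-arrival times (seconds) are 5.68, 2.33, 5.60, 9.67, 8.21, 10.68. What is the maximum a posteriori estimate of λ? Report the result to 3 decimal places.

The Exponential(rate=λ) likelihood is ∝ λ^n e^(−λΣtᵢ). Here n = 6 and Σtᵢ = 5.68 + 2.33 + 5.60 + 9.67 + 8.21 + 10.68 = 42.17.
Posterior ∝ λ^3e^(−7λ) · λ^6e^(−42.17λ) = λ^9e^(−49.17λ), i.e. Gamma(10, 49.17).
Mode = (a−1)/b = 9/49.17 ≈ 0.183.

λ̂_MAP = 0.183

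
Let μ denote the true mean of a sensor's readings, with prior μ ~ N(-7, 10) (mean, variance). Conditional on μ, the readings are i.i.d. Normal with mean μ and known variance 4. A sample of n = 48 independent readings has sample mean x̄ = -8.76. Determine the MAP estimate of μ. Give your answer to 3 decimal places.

μ̂_MAP = -8.745

n = 48, x̄ = -8.76.
For a Normal prior and Normal likelihood with known variance, the posterior is Normal; its mode equals its mean, the precision-weighted average.
Prior precision 1/σ₀² = 1/10 = 0.1; data precision n/σ² = 48/4 = 12.
μ̂ = (0.1·(-7) + 12·(-8.76)) / (0.1 + 12) = (-105.82)/12.1 = -481/55 ≈ -8.745.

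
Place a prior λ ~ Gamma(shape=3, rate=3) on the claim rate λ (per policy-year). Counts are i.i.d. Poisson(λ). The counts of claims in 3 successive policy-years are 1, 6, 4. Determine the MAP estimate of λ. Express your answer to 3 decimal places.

λ̂_MAP = 2.167

Σxᵢ = 1+6+4 = 11, with n = 3.
Posterior ∝ λ^2e^(−3λ) · λ^11e^(−3λ) = λ^13e^(−6λ), i.e. Gamma(shape=14, rate=6).
The mode of a Gamma(a, b) with a ≥ 1 (shape–rate) is (a−1)/b = 13/6 ≈ 2.167.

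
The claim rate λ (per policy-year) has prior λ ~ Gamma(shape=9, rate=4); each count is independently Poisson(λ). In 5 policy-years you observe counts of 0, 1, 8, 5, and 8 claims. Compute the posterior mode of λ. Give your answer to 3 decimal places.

λ̂_MAP = 3.333

Σxᵢ = 0+1+8+5+8 = 22, with n = 5.
Posterior ∝ λ^8e^(−4λ) · λ^22e^(−5λ) = λ^30e^(−9λ), i.e. Gamma(shape=31, rate=9).
The mode of a Gamma(a, b) with a ≥ 1 (shape–rate) is (a−1)/b = 30/9 ≈ 3.333.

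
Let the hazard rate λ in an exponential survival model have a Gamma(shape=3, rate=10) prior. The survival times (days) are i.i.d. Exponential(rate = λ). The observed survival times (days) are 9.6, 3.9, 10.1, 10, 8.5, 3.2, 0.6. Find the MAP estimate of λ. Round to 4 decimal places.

λ̂_MAP = 0.1610

The Exponential(rate=λ) likelihood is ∝ λ^n e^(−λΣtᵢ). Here n = 7 and Σtᵢ = 9.6 + 3.9 + 10.1 + 10 + 8.5 + 3.2 + 0.6 = 45.9.
Posterior ∝ λ^2e^(−10λ) · λ^7e^(−45.9λ) = λ^9e^(−55.9λ), i.e. Gamma(10, 55.9).
Mode = (a−1)/b = 9/55.9 ≈ 0.1610.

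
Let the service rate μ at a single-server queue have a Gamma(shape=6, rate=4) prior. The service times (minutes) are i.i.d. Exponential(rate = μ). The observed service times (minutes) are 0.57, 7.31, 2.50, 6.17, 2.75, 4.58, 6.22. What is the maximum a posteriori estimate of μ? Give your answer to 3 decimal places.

μ̂_MAP = 0.352

The Exponential(rate=μ) likelihood is ∝ μ^n e^(−μΣtᵢ). Here n = 7 and Σtᵢ = 0.57 + 7.31 + 2.50 + 6.17 + 2.75 + 4.58 + 6.22 = 30.10.
Posterior ∝ μ^5e^(−4μ) · μ^7e^(−30.10μ) = μ^12e^(−34.10μ), i.e. Gamma(13, 34.10).
Mode = (a−1)/b = 12/34.10 ≈ 0.352.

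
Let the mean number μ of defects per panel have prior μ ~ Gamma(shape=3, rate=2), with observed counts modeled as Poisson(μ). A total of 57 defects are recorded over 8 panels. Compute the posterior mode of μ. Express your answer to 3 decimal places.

μ̂_MAP = 5.900

Σxᵢ = 57, n = 8.
Posterior ∝ μ^2e^(−2μ) · μ^57e^(−8μ) = μ^59e^(−10μ), i.e. Gamma(shape=60, rate=10).
The mode of a Gamma(a, b) with a ≥ 1 (shape–rate) is (a−1)/b = 59/10 ≈ 5.900.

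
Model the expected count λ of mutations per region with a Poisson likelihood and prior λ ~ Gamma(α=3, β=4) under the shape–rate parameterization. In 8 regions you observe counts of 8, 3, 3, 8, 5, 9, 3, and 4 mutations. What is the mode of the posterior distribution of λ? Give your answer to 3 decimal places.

λ̂_MAP = 3.750

Σxᵢ = 8+3+3+8+5+9+3+4 = 43, with n = 8.
Posterior ∝ λ^2e^(−4λ) · λ^43e^(−8λ) = λ^45e^(−12λ), i.e. Gamma(shape=46, rate=12).
The mode of a Gamma(a, b) with a ≥ 1 (shape–rate) is (a−1)/b = 45/12 ≈ 3.750.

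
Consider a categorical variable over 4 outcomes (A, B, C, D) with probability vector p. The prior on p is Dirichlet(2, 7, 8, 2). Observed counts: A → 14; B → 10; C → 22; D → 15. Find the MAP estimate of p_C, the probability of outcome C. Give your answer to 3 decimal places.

MAP estimate of p_C = 0.382

The posterior is Dirichlet(αᵢ + nᵢ) = Dirichlet(16, 17, 30, 17).
For a Dirichlet(a₁,…,a_K) with all aᵢ > 1, the mode has j-th component (aⱼ − 1)/(Σaᵢ − K).
Here Σaᵢ = 80 and K = 4, so p_C = (30 − 1)/(80 − 4) = 29/76 ≈ 0.382.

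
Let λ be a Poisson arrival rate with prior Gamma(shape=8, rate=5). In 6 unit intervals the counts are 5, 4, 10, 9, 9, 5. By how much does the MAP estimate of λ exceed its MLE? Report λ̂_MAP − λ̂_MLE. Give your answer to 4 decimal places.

MAP − MLE = -2.5455

Σxᵢ = 42. Posterior is Gamma(50, 11); MAP = (50−1)/11 = 49/11 ≈ 4.45455.
MLE = x̄ = 42/6 ≈ 7.00000.
Difference = 49/11 − 42/6 = -28/11 ≈ -2.5455.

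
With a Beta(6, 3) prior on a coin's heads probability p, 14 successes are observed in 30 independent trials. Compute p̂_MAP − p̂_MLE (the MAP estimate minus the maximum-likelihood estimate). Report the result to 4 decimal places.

MAP − MLE = 0.0468

Posterior is Beta(20, 19); MAP = (20−1)/(39−2) = 19/37 ≈ 0.51351.
MLE ignores the prior: p̂_MLE = k/n = 14/30 ≈ 0.46667.
Difference = 19/37 − 14/30 = 26/555 ≈ 0.0468.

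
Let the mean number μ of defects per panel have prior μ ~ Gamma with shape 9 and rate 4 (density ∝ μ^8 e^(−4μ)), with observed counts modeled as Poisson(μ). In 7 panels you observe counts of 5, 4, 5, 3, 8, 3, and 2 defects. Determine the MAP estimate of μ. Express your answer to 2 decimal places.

μ̂_MAP = 3.45

Σxᵢ = 5+4+5+3+8+3+2 = 30, with n = 7.
Posterior ∝ μ^8e^(−4μ) · μ^30e^(−7μ) = μ^38e^(−11μ), i.e. Gamma(shape=39, rate=11).
The mode of a Gamma(a, b) with a ≥ 1 (shape–rate) is (a−1)/b = 38/11 ≈ 3.45.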